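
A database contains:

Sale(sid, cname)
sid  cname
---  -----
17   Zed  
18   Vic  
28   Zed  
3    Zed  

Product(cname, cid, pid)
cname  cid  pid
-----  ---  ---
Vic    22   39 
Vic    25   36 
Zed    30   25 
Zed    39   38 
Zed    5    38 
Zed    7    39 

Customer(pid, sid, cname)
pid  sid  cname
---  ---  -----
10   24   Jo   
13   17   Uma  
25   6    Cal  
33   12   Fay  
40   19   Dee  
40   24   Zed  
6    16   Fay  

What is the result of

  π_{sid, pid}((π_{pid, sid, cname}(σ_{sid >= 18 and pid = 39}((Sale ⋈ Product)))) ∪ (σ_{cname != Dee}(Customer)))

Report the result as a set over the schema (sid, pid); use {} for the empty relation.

{(12, 33), (16, 6), (17, 13), (18, 39), (24, 10), (24, 40), (28, 39), (6, 25)}

Natural join on cname: {(17, Zed, 30, 25), (17, Zed, 39, 38), (17, Zed, 5, 38), (17, Zed, 7, 39), (18, Vic, 22, 39), (18, Vic, 25, 36), (28, Zed, 30, 25), (28, Zed, 39, 38), (28, Zed, 5, 38), (28, Zed, 7, 39), (3, Zed, 30, 25), (3, Zed, 39, 38), (3, Zed, 5, 38), (3, Zed, 7, 39)}
Selection sid >= 18 and pid = 39: {(18, Vic, 22, 39), (28, Zed, 7, 39)}
π[pid, sid, cname]: project onto (pid, sid, cname) → {(39, 18, Vic), (39, 28, Zed)}
Selection cname != Dee: {(10, 24, Jo), (13, 17, Uma), (25, 6, Cal), (33, 12, Fay), (40, 24, Zed), (6, 16, Fay)}
Set union of the two operands is {(10, 24, Jo), (13, 17, Uma), (25, 6, Cal), (33, 12, Fay), (39, 18, Vic), (39, 28, Zed), (40, 24, Zed), (6, 16, Fay)}.
π[sid, pid]: project onto (sid, pid) → {(12, 33), (16, 6), (17, 13), (18, 39), (24, 10), (24, 40), (28, 39), (6, 25)}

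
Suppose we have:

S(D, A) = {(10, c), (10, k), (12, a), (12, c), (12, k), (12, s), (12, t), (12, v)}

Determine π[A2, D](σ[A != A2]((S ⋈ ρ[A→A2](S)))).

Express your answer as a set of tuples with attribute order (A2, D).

{(a, 12), (c, 10), (c, 12), (k, 10), (k, 12), (s, 12), (t, 12), (v, 12)}

ρ[A→A2]: schema becomes (D, A2); tuples unchanged.
Natural join on D: {(10, c, c), (10, c, k), (10, k, c), (10, k, k), (12, a, a), (12, a, c), (12, a, k), (12, a, s), (12, a, t), (12, a, v), (12, c, a), (12, c, c), (12, c, k), (12, c, s), (12, c, t), (12, c, v), (12, k, a), (12, k, c), (12, k, k), (12, k, s), (12, k, t), (12, k, v), (12, s, a), (12, s, c), (12, s, k), (12, s, s), (12, s, t), (12, s, v), (12, t, a), (12, t, c), (12, t, k), (12, t, s), (12, t, t), (12, t, v), (12, v, a), (12, v, c), (12, v, k), (12, v, s), (12, v, t), (12, v, v)}
σ[A != A2]: keep tuples satisfying A != A2 → {(10, c, k), (10, k, c), (12, a, c), (12, a, k), (12, a, s), (12, a, t), (12, a, v), (12, c, a), (12, c, k), (12, c, s), (12, c, t), (12, c, v), (12, k, a), (12, k, c), (12, k, s), (12, k, t), (12, k, v), (12, s, a), (12, s, c), (12, s, k), (12, s, t), (12, s, v), (12, t, a), (12, t, c), (12, t, k), (12, t, s), (12, t, v), (12, v, a), (12, v, c), (12, v, k), (12, v, s), (12, v, t)}
π_{A2, D} gives {(a, 12), (c, 10), (c, 12), (k, 10), (k, 12), (s, 12), (t, 12), (v, 12)} (24 duplicate(s) eliminated).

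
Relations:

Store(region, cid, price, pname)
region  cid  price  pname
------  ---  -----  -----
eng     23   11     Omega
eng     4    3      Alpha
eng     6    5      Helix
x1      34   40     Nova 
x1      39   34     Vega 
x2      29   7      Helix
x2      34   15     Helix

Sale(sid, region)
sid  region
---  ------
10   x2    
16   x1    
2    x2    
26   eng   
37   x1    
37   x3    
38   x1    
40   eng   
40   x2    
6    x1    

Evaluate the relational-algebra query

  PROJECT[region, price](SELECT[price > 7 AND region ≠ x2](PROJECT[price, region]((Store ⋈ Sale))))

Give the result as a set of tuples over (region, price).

{(eng, 11), (x1, 34), (x1, 40)}

Store ⋈ Sale (natural join on region): {(eng, 23, 11, Omega, 26), (eng, 23, 11, Omega, 40), (eng, 4, 3, Alpha, 26), (eng, 4, 3, Alpha, 40), (eng, 6, 5, Helix, 26), (eng, 6, 5, Helix, 40), (x1, 34, 40, Nova, 16), (x1, 34, 40, Nova, 37), (x1, 34, 40, Nova, 38), (x1, 34, 40, Nova, 6), (x1, 39, 34, Vega, 16), (x1, 39, 34, Vega, 37), (x1, 39, 34, Vega, 38), (x1, 39, 34, Vega, 6), (x2, 29, 7, Helix, 10), (x2, 29, 7, Helix, 2), (x2, 29, 7, Helix, 40), (x2, 34, 15, Helix, 10), (x2, 34, 15, Helix, 2), (x2, 34, 15, Helix, 40)}
π[price, region]: project onto (price, region) (13 duplicate(s) eliminated) → {(11, eng), (15, x2), (3, eng), (34, x1), (40, x1), (5, eng), (7, x2)}
Filtering on price > 7 AND region ≠ x2 leaves {(11, eng), (34, x1), (40, x1)}.
π[region, price]: project onto (region, price) → {(eng, 11), (x1, 34), (x1, 40)}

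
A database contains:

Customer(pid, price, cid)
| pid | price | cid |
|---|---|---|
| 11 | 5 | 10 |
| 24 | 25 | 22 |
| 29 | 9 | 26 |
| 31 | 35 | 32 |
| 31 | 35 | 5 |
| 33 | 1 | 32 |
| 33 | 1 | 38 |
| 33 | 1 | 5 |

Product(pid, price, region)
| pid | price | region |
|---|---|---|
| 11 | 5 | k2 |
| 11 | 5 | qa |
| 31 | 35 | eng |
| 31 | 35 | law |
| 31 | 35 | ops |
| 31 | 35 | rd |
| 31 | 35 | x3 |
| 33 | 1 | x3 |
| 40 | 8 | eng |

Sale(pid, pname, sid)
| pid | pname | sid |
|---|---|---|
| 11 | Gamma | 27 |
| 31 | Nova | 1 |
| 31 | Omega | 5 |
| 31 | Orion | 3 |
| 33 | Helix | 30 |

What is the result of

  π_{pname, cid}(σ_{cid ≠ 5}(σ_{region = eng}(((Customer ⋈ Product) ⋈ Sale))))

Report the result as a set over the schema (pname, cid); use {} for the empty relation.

Joining Customer and Product on pid, price yields {(11, 5, 10, k2), (11, 5, 10, qa), (31, 35, 32, eng), (31, 35, 32, law), (31, 35, 32, ops), (31, 35, 32, rd), (31, 35, 32, x3), (31, 35, 5, eng), (31, 35, 5, law), (31, 35, 5, ops), (31, 35, 5, rd), (31, 35, 5, x3), (33, 1, 32, x3), (33, 1, 38, x3), (33, 1, 5, x3)}.
Joining (Customer ⋈ Product) and Sale on pid yields {(11, 5, 10, k2, Gamma, 27), (11, 5, 10, qa, Gamma, 27), (31, 35, 32, eng, Nova, 1), (31, 35, 32, eng, Omega, 5), (31, 35, 32, eng, Orion, 3), (31, 35, 32, law, Nova, 1), (31, 35, 32, law, Omega, 5), (31, 35, 32, law, Orion, 3), (31, 35, 32, ops, Nova, 1), (31, 35, 32, ops, Omega, 5), (31, 35, 32, ops, Orion, 3), (31, 35, 32, rd, Nova, 1), (31, 35, 32, rd, Omega, 5), (31, 35, 32, rd, Orion, 3), (31, 35, 32, x3, Nova, 1), (31, 35, 32, x3, Omega, 5), (31, 35, 32, x3, Orion, 3), (31, 35, 5, eng, Nova, 1), (31, 35, 5, eng, Omega, 5), (31, 35, 5, eng, Orion, 3), (31, 35, 5, law, Nova, 1), (31, 35, 5, law, Omega, 5), (31, 35, 5, law, Orion, 3), (31, 35, 5, ops, Nova, 1), (31, 35, 5, ops, Omega, 5), (31, 35, 5, ops, Orion, 3), (31, 35, 5, rd, Nova, 1), (31, 35, 5, rd, Omega, 5), (31, 35, 5, rd, Orion, 3), (31, 35, 5, x3, Nova, 1), (31, 35, 5, x3, Omega, 5), (31, 35, 5, x3, Orion, 3), (33, 1, 32, x3, Helix, 30), (33, 1, 38, x3, Helix, 30), (33, 1, 5, x3, Helix, 30)}.
Apply σ_{region = eng}; surviving tuples: {(31, 35, 32, eng, Nova, 1), (31, 35, 32, eng, Omega, 5), (31, 35, 32, eng, Orion, 3), (31, 35, 5, eng, Nova, 1), (31, 35, 5, eng, Omega, 5), (31, 35, 5, eng, Orion, 3)}
Apply σ_{cid ≠ 5}; surviving tuples: {(31, 35, 32, eng, Nova, 1), (31, 35, 32, eng, Omega, 5), (31, 35, 32, eng, Orion, 3)}
π[pname, cid]: project onto (pname, cid) → {(Nova, 32), (Omega, 32), (Orion, 32)}

{(Nova, 32), (Omega, 32), (Orion, 32)}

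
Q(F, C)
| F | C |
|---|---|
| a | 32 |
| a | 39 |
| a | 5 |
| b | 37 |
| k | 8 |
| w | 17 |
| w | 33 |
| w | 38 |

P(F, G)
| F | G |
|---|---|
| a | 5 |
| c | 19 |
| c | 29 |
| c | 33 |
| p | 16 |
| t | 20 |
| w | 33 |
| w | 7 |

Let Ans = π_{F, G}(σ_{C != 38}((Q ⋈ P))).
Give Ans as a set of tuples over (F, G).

{(a, 5), (w, 33), (w, 7)}

Q ⋈ P (natural join on F): {(a, 32, 5), (a, 39, 5), (a, 5, 5), (w, 17, 33), (w, 17, 7), (w, 33, 33), (w, 33, 7), (w, 38, 33), (w, 38, 7)}
σ[C != 38]: keep tuples satisfying C != 38 → {(a, 32, 5), (a, 39, 5), (a, 5, 5), (w, 17, 33), (w, 17, 7), (w, 33, 33), (w, 33, 7)}
π[F, G]: project onto (F, G) (4 duplicate(s) eliminated) → {(a, 5), (w, 33), (w, 7)}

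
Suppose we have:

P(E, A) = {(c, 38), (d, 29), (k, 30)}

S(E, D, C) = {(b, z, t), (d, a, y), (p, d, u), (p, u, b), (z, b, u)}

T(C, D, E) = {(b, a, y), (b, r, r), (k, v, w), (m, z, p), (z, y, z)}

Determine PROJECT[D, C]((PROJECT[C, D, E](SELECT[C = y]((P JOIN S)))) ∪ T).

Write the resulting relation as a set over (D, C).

{(a, b), (a, y), (r, b), (v, k), (y, z), (z, m)}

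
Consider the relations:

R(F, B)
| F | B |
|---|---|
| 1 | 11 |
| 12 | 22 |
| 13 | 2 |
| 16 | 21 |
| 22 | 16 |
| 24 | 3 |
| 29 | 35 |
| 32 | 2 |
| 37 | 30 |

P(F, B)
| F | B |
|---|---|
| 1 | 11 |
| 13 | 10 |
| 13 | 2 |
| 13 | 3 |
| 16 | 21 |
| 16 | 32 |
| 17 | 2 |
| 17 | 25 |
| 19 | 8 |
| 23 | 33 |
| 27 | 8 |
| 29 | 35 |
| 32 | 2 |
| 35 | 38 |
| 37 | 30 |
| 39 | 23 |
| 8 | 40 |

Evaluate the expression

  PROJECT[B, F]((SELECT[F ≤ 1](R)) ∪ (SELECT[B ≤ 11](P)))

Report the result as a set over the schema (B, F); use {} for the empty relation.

{(10, 13), (11, 1), (2, 13), (2, 17), (2, 32), (3, 13), (8, 19), (8, 27)}

Apply σ_{F ≤ 1}; surviving tuples: {(1, 11)}
Apply σ_{B ≤ 11}; surviving tuples: {(1, 11), (13, 10), (13, 2), (13, 3), (17, 2), (19, 8), (27, 8), (32, 2)}
Set union of the two operands is {(1, 11), (13, 10), (13, 2), (13, 3), (17, 2), (19, 8), (27, 8), (32, 2)}.
Projecting to B, F: {(10, 13), (11, 1), (2, 13), (2, 17), (2, 32), (3, 13), (8, 19), (8, 27)}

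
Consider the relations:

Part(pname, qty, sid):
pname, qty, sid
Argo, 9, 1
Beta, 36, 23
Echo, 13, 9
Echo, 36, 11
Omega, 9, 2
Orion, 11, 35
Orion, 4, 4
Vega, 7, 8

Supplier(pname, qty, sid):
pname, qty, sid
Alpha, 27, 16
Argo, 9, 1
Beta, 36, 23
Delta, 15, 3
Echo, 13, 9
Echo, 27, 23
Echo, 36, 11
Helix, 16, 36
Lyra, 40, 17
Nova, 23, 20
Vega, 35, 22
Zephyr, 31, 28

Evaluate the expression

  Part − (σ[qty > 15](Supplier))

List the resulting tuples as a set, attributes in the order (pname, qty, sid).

Selection qty > 15: {(Alpha, 27, 16), (Beta, 36, 23), (Echo, 27, 23), (Echo, 36, 11), (Helix, 16, 36), (Lyra, 40, 17), (Nova, 23, 20), (Vega, 35, 22), (Zephyr, 31, 28)}
Taking the difference: {(Argo, 9, 1), (Echo, 13, 9), (Omega, 9, 2), (Orion, 11, 35), (Orion, 4, 4), (Vega, 7, 8)}

{(Argo, 9, 1), (Echo, 13, 9), (Omega, 9, 2), (Orion, 11, 35), (Orion, 4, 4), (Vega, 7, 8)}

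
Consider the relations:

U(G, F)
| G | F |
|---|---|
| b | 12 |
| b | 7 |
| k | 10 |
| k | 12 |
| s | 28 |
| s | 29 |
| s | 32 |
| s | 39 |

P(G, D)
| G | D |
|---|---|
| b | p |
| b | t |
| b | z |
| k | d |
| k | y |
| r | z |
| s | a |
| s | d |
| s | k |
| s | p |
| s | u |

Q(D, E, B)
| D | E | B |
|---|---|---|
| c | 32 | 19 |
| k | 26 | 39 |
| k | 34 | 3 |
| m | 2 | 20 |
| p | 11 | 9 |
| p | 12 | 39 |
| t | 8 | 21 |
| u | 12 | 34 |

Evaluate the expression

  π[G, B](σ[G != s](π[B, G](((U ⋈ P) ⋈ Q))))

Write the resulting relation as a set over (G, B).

{(b, 21), (b, 39), (b, 9)}

Joining U and P on G yields {(b, 12, p), (b, 12, t), (b, 12, z), (b, 7, p), (b, 7, t), (b, 7, z), (k, 10, d), (k, 10, y), (k, 12, d), (k, 12, y), (s, 28, a), (s, 28, d), (s, 28, k), (s, 28, p), (s, 28, u), (s, 29, a), (s, 29, d), (s, 29, k), (s, 29, p), (s, 29, u), (s, 32, a), (s, 32, d), (s, 32, k), (s, 32, p), (s, 32, u), (s, 39, a), (s, 39, d), (s, 39, k), (s, 39, p), (s, 39, u)}.
Joining (U ⋈ P) and Q on D yields {(b, 12, p, 11, 9), (b, 12, p, 12, 39), (b, 12, t, 8, 21), (b, 7, p, 11, 9), (b, 7, p, 12, 39), (b, 7, t, 8, 21), (s, 28, k, 26, 39), (s, 28, k, 34, 3), (s, 28, p, 11, 9), (s, 28, p, 12, 39), (s, 28, u, 12, 34), (s, 29, k, 26, 39), (s, 29, k, 34, 3), (s, 29, p, 11, 9), (s, 29, p, 12, 39), (s, 29, u, 12, 34), (s, 32, k, 26, 39), (s, 32, k, 34, 3), (s, 32, p, 11, 9), (s, 32, p, 12, 39), (s, 32, u, 12, 34), (s, 39, k, 26, 39), (s, 39, k, 34, 3), (s, 39, p, 11, 9), (s, 39, p, 12, 39), (s, 39, u, 12, 34)}.
π_{B, G} gives {(21, b), (3, s), (34, s), (39, b), (39, s), (9, b), (9, s)} (19 duplicate(s) eliminated).
Apply σ_{G != s}; surviving tuples: {(21, b), (39, b), (9, b)}
π_{G, B} gives {(b, 21), (b, 39), (b, 9)}.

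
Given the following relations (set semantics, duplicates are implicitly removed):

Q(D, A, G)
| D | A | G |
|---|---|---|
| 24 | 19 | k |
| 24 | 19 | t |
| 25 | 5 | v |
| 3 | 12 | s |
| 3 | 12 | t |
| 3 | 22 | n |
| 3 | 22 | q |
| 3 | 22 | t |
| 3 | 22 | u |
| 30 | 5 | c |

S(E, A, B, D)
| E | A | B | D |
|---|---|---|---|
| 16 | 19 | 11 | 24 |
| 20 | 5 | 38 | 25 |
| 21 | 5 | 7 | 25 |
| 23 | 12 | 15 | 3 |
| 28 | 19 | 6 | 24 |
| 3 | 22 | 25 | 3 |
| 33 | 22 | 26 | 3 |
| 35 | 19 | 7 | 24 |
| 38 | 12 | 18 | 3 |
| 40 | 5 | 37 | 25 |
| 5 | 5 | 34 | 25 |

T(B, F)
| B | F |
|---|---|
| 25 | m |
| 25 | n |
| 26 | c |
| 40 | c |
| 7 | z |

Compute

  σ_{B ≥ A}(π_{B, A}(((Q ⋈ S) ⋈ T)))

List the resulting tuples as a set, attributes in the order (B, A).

{(25, 22), (26, 22), (7, 5)}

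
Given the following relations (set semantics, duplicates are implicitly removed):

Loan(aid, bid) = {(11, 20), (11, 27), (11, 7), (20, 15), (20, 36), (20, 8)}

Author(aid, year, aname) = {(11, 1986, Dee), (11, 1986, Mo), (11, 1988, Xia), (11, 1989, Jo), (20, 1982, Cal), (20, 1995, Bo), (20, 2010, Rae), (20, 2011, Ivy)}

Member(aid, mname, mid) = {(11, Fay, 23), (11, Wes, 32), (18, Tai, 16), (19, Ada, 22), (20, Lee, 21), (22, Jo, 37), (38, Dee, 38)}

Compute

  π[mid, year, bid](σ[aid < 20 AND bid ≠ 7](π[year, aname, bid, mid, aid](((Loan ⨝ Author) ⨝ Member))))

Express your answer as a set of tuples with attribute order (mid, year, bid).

{(23, 1986, 20), (23, 1986, 27), (23, 1988, 20), (23, 1988, 27), (23, 1989, 20), (23, 1989, 27), (32, 1986, 20), (32, 1986, 27), (32, 1988, 20), (32, 1988, 27), (32, 1989, 20), (32, 1989, 27)}

Natural join on aid: {(11, 20, 1986, Dee), (11, 20, 1986, Mo), (11, 20, 1988, Xia), (11, 20, 1989, Jo), (11, 27, 1986, Dee), (11, 27, 1986, Mo), (11, 27, 1988, Xia), (11, 27, 1989, Jo), (11, 7, 1986, Dee), (11, 7, 1986, Mo), (11, 7, 1988, Xia), (11, 7, 1989, Jo), (20, 15, 1982, Cal), (20, 15, 1995, Bo), (20, 15, 2010, Rae), (20, 15, 2011, Ivy), (20, 36, 1982, Cal), (20, 36, 1995, Bo), (20, 36, 2010, Rae), (20, 36, 2011, Ivy), (20, 8, 1982, Cal), (20, 8, 1995, Bo), (20, 8, 2010, Rae), (20, 8, 2011, Ivy)}
Natural join on aid: {(11, 20, 1986, Dee, Fay, 23), (11, 20, 1986, Dee, Wes, 32), (11, 20, 1986, Mo, Fay, 23), (11, 20, 1986, Mo, Wes, 32), (11, 20, 1988, Xia, Fay, 23), (11, 20, 1988, Xia, Wes, 32), (11, 20, 1989, Jo, Fay, 23), (11, 20, 1989, Jo, Wes, 32), (11, 27, 1986, Dee, Fay, 23), (11, 27, 1986, Dee, Wes, 32), (11, 27, 1986, Mo, Fay, 23), (11, 27, 1986, Mo, Wes, 32), (11, 27, 1988, Xia, Fay, 23), (11, 27, 1988, Xia, Wes, 32), (11, 27, 1989, Jo, Fay, 23), (11, 27, 1989, Jo, Wes, 32), (11, 7, 1986, Dee, Fay, 23), (11, 7, 1986, Dee, Wes, 32), (11, 7, 1986, Mo, Fay, 23), (11, 7, 1986, Mo, Wes, 32), (11, 7, 1988, Xia, Fay, 23), (11, 7, 1988, Xia, Wes, 32), (11, 7, 1989, Jo, Fay, 23), (11, 7, 1989, Jo, Wes, 32), (20, 15, 1982, Cal, Lee, 21), (20, 15, 1995, Bo, Lee, 21), (20, 15, 2010, Rae, Lee, 21), (20, 15, 2011, Ivy, Lee, 21), (20, 36, 1982, Cal, Lee, 21), (20, 36, 1995, Bo, Lee, 21), (20, 36, 2010, Rae, Lee, 21), (20, 36, 2011, Ivy, Lee, 21), (20, 8, 1982, Cal, Lee, 21), (20, 8, 1995, Bo, Lee, 21), (20, 8, 2010, Rae, Lee, 21), (20, 8, 2011, Ivy, Lee, 21)}
π_{year, aname, bid, mid, aid} gives {(1982, Cal, 15, 21, 20), (1982, Cal, 36, 21, 20), (1982, Cal, 8, 21, 20), (1986, Dee, 20, 23, 11), (1986, Dee, 20, 32, 11), (1986, Dee, 27, 23, 11), (1986, Dee, 27, 32, 11), (1986, Dee, 7, 23, 11), (1986, Dee, 7, 32, 11), (1986, Mo, 20, 23, 11), (1986, Mo, 20, 32, 11), (1986, Mo, 27, 23, 11), (1986, Mo, 27, 32, 11), (1986, Mo, 7, 23, 11), (1986, Mo, 7, 32, 11), (1988, Xia, 20, 23, 11), (1988, Xia, 20, 32, 11), (1988, Xia, 27, 23, 11), (1988, Xia, 27, 32, 11), (1988, Xia, 7, 23, 11), (1988, Xia, 7, 32, 11), (1989, Jo, 20, 23, 11), (1989, Jo, 20, 32, 11), (1989, Jo, 27, 23, 11), (1989, Jo, 27, 32, 11), (1989, Jo, 7, 23, 11), (1989, Jo, 7, 32, 11), (1995, Bo, 15, 21, 20), (1995, Bo, 36, 21, 20), (1995, Bo, 8, 21, 20), (2010, Rae, 15, 21, 20), (2010, Rae, 36, 21, 20), (2010, Rae, 8, 21, 20), (2011, Ivy, 15, 21, 20), (2011, Ivy, 36, 21, 20), (2011, Ivy, 8, 21, 20)}.
σ[aid < 20 AND bid ≠ 7]: keep tuples satisfying aid < 20 AND bid ≠ 7 → {(1986, Dee, 20, 23, 11), (1986, Dee, 20, 32, 11), (1986, Dee, 27, 23, 11), (1986, Dee, 27, 32, 11), (1986, Mo, 20, 23, 11), (1986, Mo, 20, 32, 11), (1986, Mo, 27, 23, 11), (1986, Mo, 27, 32, 11), (1988, Xia, 20, 23, 11), (1988, Xia, 20, 32, 11), (1988, Xia, 27, 23, 11), (1988, Xia, 27, 32, 11), (1989, Jo, 20, 23, 11), (1989, Jo, 20, 32, 11), (1989, Jo, 27, 23, 11), (1989, Jo, 27, 32, 11)}
π_{mid, year, bid} gives {(23, 1986, 20), (23, 1986, 27), (23, 1988, 20), (23, 1988, 27), (23, 1989, 20), (23, 1989, 27), (32, 1986, 20), (32, 1986, 27), (32, 1988, 20), (32, 1988, 27), (32, 1989, 20), (32, 1989, 27)} (4 duplicate(s) eliminated).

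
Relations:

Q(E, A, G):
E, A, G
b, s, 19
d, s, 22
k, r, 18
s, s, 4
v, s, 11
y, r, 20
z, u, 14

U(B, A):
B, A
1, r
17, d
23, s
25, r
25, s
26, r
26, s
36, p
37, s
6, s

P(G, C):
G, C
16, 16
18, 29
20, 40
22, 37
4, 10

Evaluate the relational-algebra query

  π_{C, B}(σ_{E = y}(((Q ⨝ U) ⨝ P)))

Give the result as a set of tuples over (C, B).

Joining Q and U on A yields {(b, s, 19, 23), (b, s, 19, 25), (b, s, 19, 26), (b, s, 19, 37), (b, s, 19, 6), (d, s, 22, 23), (d, s, 22, 25), (d, s, 22, 26), (d, s, 22, 37), (d, s, 22, 6), (k, r, 18, 1), (k, r, 18, 25), (k, r, 18, 26), (s, s, 4, 23), (s, s, 4, 25), (s, s, 4, 26), (s, s, 4, 37), (s, s, 4, 6), (v, s, 11, 23), (v, s, 11, 25), (v, s, 11, 26), (v, s, 11, 37), (v, s, 11, 6), (y, r, 20, 1), (y, r, 20, 25), (y, r, 20, 26)}.
Joining (Q ⨝ U) and P on G yields {(d, s, 22, 23, 37), (d, s, 22, 25, 37), (d, s, 22, 26, 37), (d, s, 22, 37, 37), (d, s, 22, 6, 37), (k, r, 18, 1, 29), (k, r, 18, 25, 29), (k, r, 18, 26, 29), (s, s, 4, 23, 10), (s, s, 4, 25, 10), (s, s, 4, 26, 10), (s, s, 4, 37, 10), (s, s, 4, 6, 10), (y, r, 20, 1, 40), (y, r, 20, 25, 40), (y, r, 20, 26, 40)}.
Selection E = y: {(y, r, 20, 1, 40), (y, r, 20, 25, 40), (y, r, 20, 26, 40)}
π_{C, B} gives {(40, 1), (40, 25), (40, 26)}.

{(40, 1), (40, 25), (40, 26)}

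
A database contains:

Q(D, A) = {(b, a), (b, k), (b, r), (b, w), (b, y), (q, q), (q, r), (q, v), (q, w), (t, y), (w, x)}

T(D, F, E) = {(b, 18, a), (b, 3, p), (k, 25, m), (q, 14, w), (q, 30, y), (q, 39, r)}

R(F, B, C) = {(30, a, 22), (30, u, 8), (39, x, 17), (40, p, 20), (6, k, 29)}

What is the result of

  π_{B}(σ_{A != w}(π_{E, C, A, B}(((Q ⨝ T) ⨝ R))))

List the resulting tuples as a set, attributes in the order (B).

{a, u, x}

Natural join on D: {(b, a, 18, a), (b, a, 3, p), (b, k, 18, a), (b, k, 3, p), (b, r, 18, a), (b, r, 3, p), (b, w, 18, a), (b, w, 3, p), (b, y, 18, a), (b, y, 3, p), (q, q, 14, w), (q, q, 30, y), (q, q, 39, r), (q, r, 14, w), (q, r, 30, y), (q, r, 39, r), (q, v, 14, w), (q, v, 30, y), (q, v, 39, r), (q, w, 14, w), (q, w, 30, y), (q, w, 39, r)}
Natural join on F: {(q, q, 30, y, a, 22), (q, q, 30, y, u, 8), (q, q, 39, r, x, 17), (q, r, 30, y, a, 22), (q, r, 30, y, u, 8), (q, r, 39, r, x, 17), (q, v, 30, y, a, 22), (q, v, 30, y, u, 8), (q, v, 39, r, x, 17), (q, w, 30, y, a, 22), (q, w, 30, y, u, 8), (q, w, 39, r, x, 17)}
Keep only column(s) E, C, A, B: {(r, 17, q, x), (r, 17, r, x), (r, 17, v, x), (r, 17, w, x), (y, 22, q, a), (y, 22, r, a), (y, 22, v, a), (y, 22, w, a), (y, 8, q, u), (y, 8, r, u), (y, 8, v, u), (y, 8, w, u)}
Filtering on A != w leaves {(r, 17, q, x), (r, 17, r, x), (r, 17, v, x), (y, 22, q, a), (y, 22, r, a), (y, 22, v, a), (y, 8, q, u), (y, 8, r, u), (y, 8, v, u)}.
Keep only column(s) B (6 duplicate(s) eliminated): {a, u, x}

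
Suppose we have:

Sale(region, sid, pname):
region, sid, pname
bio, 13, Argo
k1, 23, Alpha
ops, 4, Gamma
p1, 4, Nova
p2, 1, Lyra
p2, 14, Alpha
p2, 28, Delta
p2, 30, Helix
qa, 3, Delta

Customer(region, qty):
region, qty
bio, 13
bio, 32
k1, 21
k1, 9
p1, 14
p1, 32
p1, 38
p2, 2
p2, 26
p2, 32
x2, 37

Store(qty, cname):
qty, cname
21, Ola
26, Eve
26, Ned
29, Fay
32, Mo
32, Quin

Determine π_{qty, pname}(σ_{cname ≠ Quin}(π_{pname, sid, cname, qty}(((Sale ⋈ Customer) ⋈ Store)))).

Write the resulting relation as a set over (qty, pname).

{(21, Alpha), (26, Alpha), (26, Delta), (26, Helix), (26, Lyra), (32, Alpha), (32, Argo), (32, Delta), (32, Helix), (32, Lyra), (32, Nova)}

Joining Sale and Customer on region yields {(bio, 13, Argo, 13), (bio, 13, Argo, 32), (k1, 23, Alpha, 21), (k1, 23, Alpha, 9), (p1, 4, Nova, 14), (p1, 4, Nova, 32), (p1, 4, Nova, 38), (p2, 1, Lyra, 2), (p2, 1, Lyra, 26), (p2, 1, Lyra, 32), (p2, 14, Alpha, 2), (p2, 14, Alpha, 26), (p2, 14, Alpha, 32), (p2, 28, Delta, 2), (p2, 28, Delta, 26), (p2, 28, Delta, 32), (p2, 30, Helix, 2), (p2, 30, Helix, 26), (p2, 30, Helix, 32)}.
Joining (Sale ⋈ Customer) and Store on qty yields {(bio, 13, Argo, 32, Mo), (bio, 13, Argo, 32, Quin), (k1, 23, Alpha, 21, Ola), (p1, 4, Nova, 32, Mo), (p1, 4, Nova, 32, Quin), (p2, 1, Lyra, 26, Eve), (p2, 1, Lyra, 26, Ned), (p2, 1, Lyra, 32, Mo), (p2, 1, Lyra, 32, Quin), (p2, 14, Alpha, 26, Eve), (p2, 14, Alpha, 26, Ned), (p2, 14, Alpha, 32, Mo), (p2, 14, Alpha, 32, Quin), (p2, 28, Delta, 26, Eve), (p2, 28, Delta, 26, Ned), (p2, 28, Delta, 32, Mo), (p2, 28, Delta, 32, Quin), (p2, 30, Helix, 26, Eve), (p2, 30, Helix, 26, Ned), (p2, 30, Helix, 32, Mo), (p2, 30, Helix, 32, Quin)}.
Keep only column(s) pname, sid, cname, qty: {(Alpha, 14, Eve, 26), (Alpha, 14, Mo, 32), (Alpha, 14, Ned, 26), (Alpha, 14, Quin, 32), (Alpha, 23, Ola, 21), (Argo, 13, Mo, 32), (Argo, 13, Quin, 32), (Delta, 28, Eve, 26), (Delta, 28, Mo, 32), (Delta, 28, Ned, 26), (Delta, 28, Quin, 32), (Helix, 30, Eve, 26), (Helix, 30, Mo, 32), (Helix, 30, Ned, 26), (Helix, 30, Quin, 32), (Lyra, 1, Eve, 26), (Lyra, 1, Mo, 32), (Lyra, 1, Ned, 26), (Lyra, 1, Quin, 32), (Nova, 4, Mo, 32), (Nova, 4, Quin, 32)}
Selection cname ≠ Quin: {(Alpha, 14, Eve, 26), (Alpha, 14, Mo, 32), (Alpha, 14, Ned, 26), (Alpha, 23, Ola, 21), (Argo, 13, Mo, 32), (Delta, 28, Eve, 26), (Delta, 28, Mo, 32), (Delta, 28, Ned, 26), (Helix, 30, Eve, 26), (Helix, 30, Mo, 32), (Helix, 30, Ned, 26), (Lyra, 1, Eve, 26), (Lyra, 1, Mo, 32), (Lyra, 1, Ned, 26), (Nova, 4, Mo, 32)}
Keep only column(s) qty, pname (4 duplicate(s) eliminated): {(21, Alpha), (26, Alpha), (26, Delta), (26, Helix), (26, Lyra), (32, Alpha), (32, Argo), (32, Delta), (32, Helix), (32, Lyra), (32, Nova)}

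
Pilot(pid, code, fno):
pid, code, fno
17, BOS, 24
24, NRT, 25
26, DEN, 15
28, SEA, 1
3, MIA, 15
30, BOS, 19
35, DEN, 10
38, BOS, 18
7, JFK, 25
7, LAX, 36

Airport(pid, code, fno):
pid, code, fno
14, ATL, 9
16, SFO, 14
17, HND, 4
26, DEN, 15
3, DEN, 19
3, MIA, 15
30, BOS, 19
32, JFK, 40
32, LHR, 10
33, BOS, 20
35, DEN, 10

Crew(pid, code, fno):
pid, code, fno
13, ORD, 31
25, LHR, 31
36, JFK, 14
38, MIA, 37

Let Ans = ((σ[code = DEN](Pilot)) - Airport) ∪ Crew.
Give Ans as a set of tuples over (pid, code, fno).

{(13, ORD, 31), (25, LHR, 31), (36, JFK, 14), (38, MIA, 37)}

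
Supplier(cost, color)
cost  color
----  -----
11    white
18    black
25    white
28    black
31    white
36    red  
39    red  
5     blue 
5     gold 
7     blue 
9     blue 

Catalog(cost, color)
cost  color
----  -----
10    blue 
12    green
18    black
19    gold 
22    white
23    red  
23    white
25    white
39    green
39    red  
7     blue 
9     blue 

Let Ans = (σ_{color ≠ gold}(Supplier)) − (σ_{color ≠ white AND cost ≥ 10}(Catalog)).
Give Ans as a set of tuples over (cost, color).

{(11, white), (25, white), (28, black), (31, white), (36, red), (5, blue), (7, blue), (9, blue)}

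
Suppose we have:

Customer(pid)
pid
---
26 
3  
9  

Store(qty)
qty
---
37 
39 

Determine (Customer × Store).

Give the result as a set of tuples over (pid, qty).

{(26, 37), (26, 39), (3, 37), (3, 39), (9, 37), (9, 39)}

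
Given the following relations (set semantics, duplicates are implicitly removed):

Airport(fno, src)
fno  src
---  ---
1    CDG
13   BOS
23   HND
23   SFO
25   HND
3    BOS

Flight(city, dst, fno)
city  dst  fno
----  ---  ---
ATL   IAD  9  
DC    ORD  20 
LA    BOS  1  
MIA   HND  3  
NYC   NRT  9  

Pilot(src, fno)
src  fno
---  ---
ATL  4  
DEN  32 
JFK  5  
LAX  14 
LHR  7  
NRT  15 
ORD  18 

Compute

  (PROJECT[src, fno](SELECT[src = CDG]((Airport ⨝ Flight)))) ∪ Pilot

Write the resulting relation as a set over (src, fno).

{(ATL, 4), (CDG, 1), (DEN, 32), (JFK, 5), (LAX, 14), (LHR, 7), (NRT, 15), (ORD, 18)}

Joining Airport and Flight on fno yields {(1, CDG, LA, BOS), (3, BOS, MIA, HND)}.
Selection src = CDG: {(1, CDG, LA, BOS)}
Projecting to src, fno: {(CDG, 1)}
Union: {(CDG, 1)} with {(ATL, 4), (DEN, 32), (JFK, 5), (LAX, 14), (LHR, 7), (NRT, 15), (ORD, 18)} → {(ATL, 4), (CDG, 1), (DEN, 32), (JFK, 5), (LAX, 14), (LHR, 7), (NRT, 15), (ORD, 18)}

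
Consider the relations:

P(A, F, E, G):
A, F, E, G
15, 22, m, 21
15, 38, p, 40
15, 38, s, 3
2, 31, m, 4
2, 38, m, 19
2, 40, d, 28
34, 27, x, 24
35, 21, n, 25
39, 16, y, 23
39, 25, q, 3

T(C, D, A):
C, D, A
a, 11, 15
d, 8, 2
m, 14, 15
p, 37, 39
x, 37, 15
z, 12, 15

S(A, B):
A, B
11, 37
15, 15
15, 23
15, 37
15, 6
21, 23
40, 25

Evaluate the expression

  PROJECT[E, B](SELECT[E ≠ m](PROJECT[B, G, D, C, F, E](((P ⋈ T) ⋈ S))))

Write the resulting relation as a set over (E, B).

{(p, 15), (p, 23), (p, 37), (p, 6), (s, 15), (s, 23), (s, 37), (s, 6)}

Joining P and T on A yields {(15, 22, m, 21, a, 11), (15, 22, m, 21, m, 14), (15, 22, m, 21, x, 37), (15, 22, m, 21, z, 12), (15, 38, p, 40, a, 11), (15, 38, p, 40, m, 14), (15, 38, p, 40, x, 37), (15, 38, p, 40, z, 12), (15, 38, s, 3, a, 11), (15, 38, s, 3, m, 14), (15, 38, s, 3, x, 37), (15, 38, s, 3, z, 12), (2, 31, m, 4, d, 8), (2, 38, m, 19, d, 8), (2, 40, d, 28, d, 8), (39, 16, y, 23, p, 37), (39, 25, q, 3, p, 37)}.
Joining (P ⋈ T) and S on A yields {(15, 22, m, 21, a, 11, 15), (15, 22, m, 21, a, 11, 23), (15, 22, m, 21, a, 11, 37), (15, 22, m, 21, a, 11, 6), (15, 22, m, 21, m, 14, 15), (15, 22, m, 21, m, 14, 23), (15, 22, m, 21, m, 14, 37), (15, 22, m, 21, m, 14, 6), (15, 22, m, 21, x, 37, 15), (15, 22, m, 21, x, 37, 23), (15, 22, m, 21, x, 37, 37), (15, 22, m, 21, x, 37, 6), (15, 22, m, 21, z, 12, 15), (15, 22, m, 21, z, 12, 23), (15, 22, m, 21, z, 12, 37), (15, 22, m, 21, z, 12, 6), (15, 38, p, 40, a, 11, 15), (15, 38, p, 40, a, 11, 23), (15, 38, p, 40, a, 11, 37), (15, 38, p, 40, a, 11, 6), (15, 38, p, 40, m, 14, 15), (15, 38, p, 40, m, 14, 23), (15, 38, p, 40, m, 14, 37), (15, 38, p, 40, m, 14, 6), (15, 38, p, 40, x, 37, 15), (15, 38, p, 40, x, 37, 23), (15, 38, p, 40, x, 37, 37), (15, 38, p, 40, x, 37, 6), (15, 38, p, 40, z, 12, 15), (15, 38, p, 40, z, 12, 23), (15, 38, p, 40, z, 12, 37), (15, 38, p, 40, z, 12, 6), (15, 38, s, 3, a, 11, 15), (15, 38, s, 3, a, 11, 23), (15, 38, s, 3, a, 11, 37), (15, 38, s, 3, a, 11, 6), (15, 38, s, 3, m, 14, 15), (15, 38, s, 3, m, 14, 23), (15, 38, s, 3, m, 14, 37), (15, 38, s, 3, m, 14, 6), (15, 38, s, 3, x, 37, 15), (15, 38, s, 3, x, 37, 23), (15, 38, s, 3, x, 37, 37), (15, 38, s, 3, x, 37, 6), (15, 38, s, 3, z, 12, 15), (15, 38, s, 3, z, 12, 23), (15, 38, s, 3, z, 12, 37), (15, 38, s, 3, z, 12, 6)}.
Projecting to B, G, D, C, F, E: {(15, 21, 11, a, 22, m), (15, 21, 12, z, 22, m), (15, 21, 14, m, 22, m), (15, 21, 37, x, 22, m), (15, 3, 11, a, 38, s), (15, 3, 12, z, 38, s), (15, 3, 14, m, 38, s), (15, 3, 37, x, 38, s), (15, 40, 11, a, 38, p), (15, 40, 12, z, 38, p), (15, 40, 14, m, 38, p), (15, 40, 37, x, 38, p), (23, 21, 11, a, 22, m), (23, 21, 12, z, 22, m), (23, 21, 14, m, 22, m), (23, 21, 37, x, 22, m), (23, 3, 11, a, 38, s), (23, 3, 12, z, 38, s), (23, 3, 14, m, 38, s), (23, 3, 37, x, 38, s), (23, 40, 11, a, 38, p), (23, 40, 12, z, 38, p), (23, 40, 14, m, 38, p), (23, 40, 37, x, 38, p), (37, 21, 11, a, 22, m), (37, 21, 12, z, 22, m), (37, 21, 14, m, 22, m), (37, 21, 37, x, 22, m), (37, 3, 11, a, 38, s), (37, 3, 12, z, 38, s), (37, 3, 14, m, 38, s), (37, 3, 37, x, 38, s), (37, 40, 11, a, 38, p), (37, 40, 12, z, 38, p), (37, 40, 14, m, 38, p), (37, 40, 37, x, 38, p), (6, 21, 11, a, 22, m), (6, 21, 12, z, 22, m), (6, 21, 14, m, 22, m), (6, 21, 37, x, 22, m), (6, 3, 11, a, 38, s), (6, 3, 12, z, 38, s), (6, 3, 14, m, 38, s), (6, 3, 37, x, 38, s), (6, 40, 11, a, 38, p), (6, 40, 12, z, 38, p), (6, 40, 14, m, 38, p), (6, 40, 37, x, 38, p)}
Apply σ_{E ≠ m}; surviving tuples: {(15, 3, 11, a, 38, s), (15, 3, 12, z, 38, s), (15, 3, 14, m, 38, s), (15, 3, 37, x, 38, s), (15, 40, 11, a, 38, p), (15, 40, 12, z, 38, p), (15, 40, 14, m, 38, p), (15, 40, 37, x, 38, p), (23, 3, 11, a, 38, s), (23, 3, 12, z, 38, s), (23, 3, 14, m, 38, s), (23, 3, 37, x, 38, s), (23, 40, 11, a, 38, p), (23, 40, 12, z, 38, p), (23, 40, 14, m, 38, p), (23, 40, 37, x, 38, p), (37, 3, 11, a, 38, s), (37, 3, 12, z, 38, s), (37, 3, 14, m, 38, s), (37, 3, 37, x, 38, s), (37, 40, 11, a, 38, p), (37, 40, 12, z, 38, p), (37, 40, 14, m, 38, p), (37, 40, 37, x, 38, p), (6, 3, 11, a, 38, s), (6, 3, 12, z, 38, s), (6, 3, 14, m, 38, s), (6, 3, 37, x, 38, s), (6, 40, 11, a, 38, p), (6, 40, 12, z, 38, p), (6, 40, 14, m, 38, p), (6, 40, 37, x, 38, p)}
Projecting to E, B (24 duplicate(s) eliminated): {(p, 15), (p, 23), (p, 37), (p, 6), (s, 15), (s, 23), (s, 37), (s, 6)}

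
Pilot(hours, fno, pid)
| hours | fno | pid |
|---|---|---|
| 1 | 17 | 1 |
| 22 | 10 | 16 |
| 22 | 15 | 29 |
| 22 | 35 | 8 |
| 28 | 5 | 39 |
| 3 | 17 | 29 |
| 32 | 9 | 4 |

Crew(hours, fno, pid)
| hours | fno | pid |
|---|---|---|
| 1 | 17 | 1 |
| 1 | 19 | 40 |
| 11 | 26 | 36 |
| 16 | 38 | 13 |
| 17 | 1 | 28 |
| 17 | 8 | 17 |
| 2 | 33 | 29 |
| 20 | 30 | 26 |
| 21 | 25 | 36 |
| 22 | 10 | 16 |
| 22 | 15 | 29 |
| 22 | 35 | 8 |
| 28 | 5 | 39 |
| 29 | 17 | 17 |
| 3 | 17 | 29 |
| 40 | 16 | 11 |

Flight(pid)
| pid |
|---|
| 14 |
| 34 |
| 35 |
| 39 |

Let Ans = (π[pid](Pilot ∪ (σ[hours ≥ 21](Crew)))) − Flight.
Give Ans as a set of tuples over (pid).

{1, 11, 16, 17, 29, 36, 4, 8}

Filtering on hours ≥ 21 leaves {(21, 25, 36), (22, 10, 16), (22, 15, 29), (22, 35, 8), (28, 5, 39), (29, 17, 17), (40, 16, 11)}.
Taking the union: {(1, 17, 1), (21, 25, 36), (22, 10, 16), (22, 15, 29), (22, 35, 8), (28, 5, 39), (29, 17, 17), (3, 17, 29), (32, 9, 4), (40, 16, 11)}
Projecting to pid (1 duplicate(s) eliminated): {1, 11, 16, 17, 29, 36, 39, 4, 8}
Taking the difference: {1, 11, 16, 17, 29, 36, 4, 8}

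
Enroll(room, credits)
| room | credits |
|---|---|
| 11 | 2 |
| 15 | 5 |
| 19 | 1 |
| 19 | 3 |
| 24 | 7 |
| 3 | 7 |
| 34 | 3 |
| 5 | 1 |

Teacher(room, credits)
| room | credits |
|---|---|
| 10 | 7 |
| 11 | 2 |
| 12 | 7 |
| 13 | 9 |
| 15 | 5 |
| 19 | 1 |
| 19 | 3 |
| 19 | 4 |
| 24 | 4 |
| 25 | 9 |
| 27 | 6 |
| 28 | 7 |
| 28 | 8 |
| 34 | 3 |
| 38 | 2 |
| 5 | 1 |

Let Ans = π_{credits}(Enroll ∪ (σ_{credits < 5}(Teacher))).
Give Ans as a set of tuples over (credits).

{1, 2, 3, 4, 5, 7}

Apply σ_{credits < 5}; surviving tuples: {(11, 2), (19, 1), (19, 3), (19, 4), (24, 4), (34, 3), (38, 2), (5, 1)}
Union: {(11, 2), (15, 5), (19, 1), (19, 3), (24, 7), (3, 7), (34, 3), (5, 1)} with {(11, 2), (19, 1), (19, 3), (19, 4), (24, 4), (34, 3), (38, 2), (5, 1)} → {(11, 2), (15, 5), (19, 1), (19, 3), (19, 4), (24, 4), (24, 7), (3, 7), (34, 3), (38, 2), (5, 1)}
π[credits]: project onto (credits) (5 duplicate(s) eliminated) → {1, 2, 3, 4, 5, 7}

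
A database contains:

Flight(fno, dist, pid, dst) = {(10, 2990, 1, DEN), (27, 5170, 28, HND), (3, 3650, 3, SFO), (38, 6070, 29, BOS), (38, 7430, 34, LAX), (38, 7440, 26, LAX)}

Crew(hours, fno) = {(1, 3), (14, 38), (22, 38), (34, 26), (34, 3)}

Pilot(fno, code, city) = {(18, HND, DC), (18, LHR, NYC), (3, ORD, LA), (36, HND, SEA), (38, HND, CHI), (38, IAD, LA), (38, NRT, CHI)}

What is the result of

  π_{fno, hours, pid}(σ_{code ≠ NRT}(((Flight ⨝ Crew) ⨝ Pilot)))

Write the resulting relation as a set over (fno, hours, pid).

Flight ⋈ Crew (natural join on fno): {(3, 3650, 3, SFO, 1), (3, 3650, 3, SFO, 34), (38, 6070, 29, BOS, 14), (38, 6070, 29, BOS, 22), (38, 7430, 34, LAX, 14), (38, 7430, 34, LAX, 22), (38, 7440, 26, LAX, 14), (38, 7440, 26, LAX, 22)}
(Flight ⨝ Crew) ⋈ Pilot (natural join on fno): {(3, 3650, 3, SFO, 1, ORD, LA), (3, 3650, 3, SFO, 34, ORD, LA), (38, 6070, 29, BOS, 14, HND, CHI), (38, 6070, 29, BOS, 14, IAD, LA), (38, 6070, 29, BOS, 14, NRT, CHI), (38, 6070, 29, BOS, 22, HND, CHI), (38, 6070, 29, BOS, 22, IAD, LA), (38, 6070, 29, BOS, 22, NRT, CHI), (38, 7430, 34, LAX, 14, HND, CHI), (38, 7430, 34, LAX, 14, IAD, LA), (38, 7430, 34, LAX, 14, NRT, CHI), (38, 7430, 34, LAX, 22, HND, CHI), (38, 7430, 34, LAX, 22, IAD, LA), (38, 7430, 34, LAX, 22, NRT, CHI), (38, 7440, 26, LAX, 14, HND, CHI), (38, 7440, 26, LAX, 14, IAD, LA), (38, 7440, 26, LAX, 14, NRT, CHI), (38, 7440, 26, LAX, 22, HND, CHI), (38, 7440, 26, LAX, 22, IAD, LA), (38, 7440, 26, LAX, 22, NRT, CHI)}
Apply σ_{code ≠ NRT}; surviving tuples: {(3, 3650, 3, SFO, 1, ORD, LA), (3, 3650, 3, SFO, 34, ORD, LA), (38, 6070, 29, BOS, 14, HND, CHI), (38, 6070, 29, BOS, 14, IAD, LA), (38, 6070, 29, BOS, 22, HND, CHI), (38, 6070, 29, BOS, 22, IAD, LA), (38, 7430, 34, LAX, 14, HND, CHI), (38, 7430, 34, LAX, 14, IAD, LA), (38, 7430, 34, LAX, 22, HND, CHI), (38, 7430, 34, LAX, 22, IAD, LA), (38, 7440, 26, LAX, 14, HND, CHI), (38, 7440, 26, LAX, 14, IAD, LA), (38, 7440, 26, LAX, 22, HND, CHI), (38, 7440, 26, LAX, 22, IAD, LA)}
π[fno, hours, pid]: project onto (fno, hours, pid) (6 duplicate(s) eliminated) → {(3, 1, 3), (3, 34, 3), (38, 14, 26), (38, 14, 29), (38, 14, 34), (38, 22, 26), (38, 22, 29), (38, 22, 34)}

{(3, 1, 3), (3, 34, 3), (38, 14, 26), (38, 14, 29), (38, 14, 34), (38, 22, 26), (38, 22, 29), (38, 22, 34)}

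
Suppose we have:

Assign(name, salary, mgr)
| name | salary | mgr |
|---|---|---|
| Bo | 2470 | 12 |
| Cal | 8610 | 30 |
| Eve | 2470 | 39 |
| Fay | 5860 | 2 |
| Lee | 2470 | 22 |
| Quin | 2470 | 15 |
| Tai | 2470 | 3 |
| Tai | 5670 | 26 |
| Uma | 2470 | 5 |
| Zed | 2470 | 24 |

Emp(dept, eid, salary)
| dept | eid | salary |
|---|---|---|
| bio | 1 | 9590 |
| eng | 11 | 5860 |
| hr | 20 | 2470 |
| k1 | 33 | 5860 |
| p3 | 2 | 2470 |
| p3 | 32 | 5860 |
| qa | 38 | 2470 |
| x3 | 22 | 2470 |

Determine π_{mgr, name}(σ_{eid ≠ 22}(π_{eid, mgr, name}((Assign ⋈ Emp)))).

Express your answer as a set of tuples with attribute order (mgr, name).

{(12, Bo), (15, Quin), (2, Fay), (22, Lee), (24, Zed), (3, Tai), (39, Eve), (5, Uma)}

Natural join on salary: {(Bo, 2470, 12, hr, 20), (Bo, 2470, 12, p3, 2), (Bo, 2470, 12, qa, 38), (Bo, 2470, 12, x3, 22), (Eve, 2470, 39, hr, 20), (Eve, 2470, 39, p3, 2), (Eve, 2470, 39, qa, 38), (Eve, 2470, 39, x3, 22), (Fay, 5860, 2, eng, 11), (Fay, 5860, 2, k1, 33), (Fay, 5860, 2, p3, 32), (Lee, 2470, 22, hr, 20), (Lee, 2470, 22, p3, 2), (Lee, 2470, 22, qa, 38), (Lee, 2470, 22, x3, 22), (Quin, 2470, 15, hr, 20), (Quin, 2470, 15, p3, 2), (Quin, 2470, 15, qa, 38), (Quin, 2470, 15, x3, 22), (Tai, 2470, 3, hr, 20), (Tai, 2470, 3, p3, 2), (Tai, 2470, 3, qa, 38), (Tai, 2470, 3, x3, 22), (Uma, 2470, 5, hr, 20), (Uma, 2470, 5, p3, 2), (Uma, 2470, 5, qa, 38), (Uma, 2470, 5, x3, 22), (Zed, 2470, 24, hr, 20), (Zed, 2470, 24, p3, 2), (Zed, 2470, 24, qa, 38), (Zed, 2470, 24, x3, 22)}
Keep only column(s) eid, mgr, name: {(11, 2, Fay), (2, 12, Bo), (2, 15, Quin), (2, 22, Lee), (2, 24, Zed), (2, 3, Tai), (2, 39, Eve), (2, 5, Uma), (20, 12, Bo), (20, 15, Quin), (20, 22, Lee), (20, 24, Zed), (20, 3, Tai), (20, 39, Eve), (20, 5, Uma), (22, 12, Bo), (22, 15, Quin), (22, 22, Lee), (22, 24, Zed), (22, 3, Tai), (22, 39, Eve), (22, 5, Uma), (32, 2, Fay), (33, 2, Fay), (38, 12, Bo), (38, 15, Quin), (38, 22, Lee), (38, 24, Zed), (38, 3, Tai), (38, 39, Eve), (38, 5, Uma)}
Selection eid ≠ 22: {(11, 2, Fay), (2, 12, Bo), (2, 15, Quin), (2, 22, Lee), (2, 24, Zed), (2, 3, Tai), (2, 39, Eve), (2, 5, Uma), (20, 12, Bo), (20, 15, Quin), (20, 22, Lee), (20, 24, Zed), (20, 3, Tai), (20, 39, Eve), (20, 5, Uma), (32, 2, Fay), (33, 2, Fay), (38, 12, Bo), (38, 15, Quin), (38, 22, Lee), (38, 24, Zed), (38, 3, Tai), (38, 39, Eve), (38, 5, Uma)}
Keep only column(s) mgr, name (16 duplicate(s) eliminated): {(12, Bo), (15, Quin), (2, Fay), (22, Lee), (24, Zed), (3, Tai), (39, Eve), (5, Uma)}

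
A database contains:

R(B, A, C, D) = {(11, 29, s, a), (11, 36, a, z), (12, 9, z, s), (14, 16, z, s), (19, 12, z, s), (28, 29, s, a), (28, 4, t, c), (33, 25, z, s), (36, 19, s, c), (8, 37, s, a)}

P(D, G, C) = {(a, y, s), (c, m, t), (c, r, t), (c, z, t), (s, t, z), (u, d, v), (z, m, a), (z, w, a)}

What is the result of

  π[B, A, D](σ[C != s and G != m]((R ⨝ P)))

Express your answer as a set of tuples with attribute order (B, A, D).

Joining R and P on C, D yields {(11, 29, s, a, y), (11, 36, a, z, m), (11, 36, a, z, w), (12, 9, z, s, t), (14, 16, z, s, t), (19, 12, z, s, t), (28, 29, s, a, y), (28, 4, t, c, m), (28, 4, t, c, r), (28, 4, t, c, z), (33, 25, z, s, t), (8, 37, s, a, y)}.
Apply σ_{C != s and G != m}; surviving tuples: {(11, 36, a, z, w), (12, 9, z, s, t), (14, 16, z, s, t), (19, 12, z, s, t), (28, 4, t, c, r), (28, 4, t, c, z), (33, 25, z, s, t)}
Projecting to B, A, D (1 duplicate(s) eliminated): {(11, 36, z), (12, 9, s), (14, 16, s), (19, 12, s), (28, 4, c), (33, 25, s)}

{(11, 36, z), (12, 9, s), (14, 16, s), (19, 12, s), (28, 4, c), (33, 25, s)}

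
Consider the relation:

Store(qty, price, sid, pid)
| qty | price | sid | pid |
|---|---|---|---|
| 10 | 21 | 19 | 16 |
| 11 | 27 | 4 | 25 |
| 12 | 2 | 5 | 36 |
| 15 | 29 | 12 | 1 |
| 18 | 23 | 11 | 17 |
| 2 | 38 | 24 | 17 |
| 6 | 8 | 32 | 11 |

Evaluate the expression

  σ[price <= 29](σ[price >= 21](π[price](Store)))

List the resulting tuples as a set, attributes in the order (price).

{21, 23, 27, 29}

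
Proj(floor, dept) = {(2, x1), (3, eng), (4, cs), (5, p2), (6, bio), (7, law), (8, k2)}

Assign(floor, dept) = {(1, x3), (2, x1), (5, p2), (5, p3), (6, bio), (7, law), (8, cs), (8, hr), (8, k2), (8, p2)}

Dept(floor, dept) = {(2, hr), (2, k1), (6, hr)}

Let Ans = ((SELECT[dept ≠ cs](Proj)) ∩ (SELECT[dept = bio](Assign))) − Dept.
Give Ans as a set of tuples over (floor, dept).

σ[dept ≠ cs]: keep tuples satisfying dept ≠ cs → {(2, x1), (3, eng), (5, p2), (6, bio), (7, law), (8, k2)}
σ[dept = bio]: keep tuples satisfying dept = bio → {(6, bio)}
Intersection: {(2, x1), (3, eng), (5, p2), (6, bio), (7, law), (8, k2)} with {(6, bio)} → {(6, bio)}
Difference: {(6, bio)} with {(2, hr), (2, k1), (6, hr)} → {(6, bio)}

{(6, bio)}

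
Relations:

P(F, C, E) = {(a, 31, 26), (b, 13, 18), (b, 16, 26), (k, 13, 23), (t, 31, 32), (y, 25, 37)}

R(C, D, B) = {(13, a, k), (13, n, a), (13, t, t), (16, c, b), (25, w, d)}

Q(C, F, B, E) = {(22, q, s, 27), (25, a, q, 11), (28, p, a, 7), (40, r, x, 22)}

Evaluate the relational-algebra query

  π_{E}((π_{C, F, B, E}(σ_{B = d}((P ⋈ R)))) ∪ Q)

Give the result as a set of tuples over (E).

P ⋈ R (natural join on C): {(b, 13, 18, a, k), (b, 13, 18, n, a), (b, 13, 18, t, t), (b, 16, 26, c, b), (k, 13, 23, a, k), (k, 13, 23, n, a), (k, 13, 23, t, t), (y, 25, 37, w, d)}
Selection B = d: {(y, 25, 37, w, d)}
π_{C, F, B, E} gives {(25, y, d, 37)}.
Taking the union: {(22, q, s, 27), (25, a, q, 11), (25, y, d, 37), (28, p, a, 7), (40, r, x, 22)}
π_{E} gives {11, 22, 27, 37, 7}.

{11, 22, 27, 37, 7}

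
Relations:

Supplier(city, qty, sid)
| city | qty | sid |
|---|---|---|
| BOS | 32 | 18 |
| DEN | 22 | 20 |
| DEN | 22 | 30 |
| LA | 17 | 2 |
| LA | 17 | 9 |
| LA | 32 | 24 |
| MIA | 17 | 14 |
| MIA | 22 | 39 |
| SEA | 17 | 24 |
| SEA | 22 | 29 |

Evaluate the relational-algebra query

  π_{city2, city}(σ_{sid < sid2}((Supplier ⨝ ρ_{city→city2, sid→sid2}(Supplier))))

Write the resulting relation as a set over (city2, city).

{(DEN, DEN), (DEN, SEA), (LA, BOS), (LA, LA), (MIA, DEN), (MIA, LA), (MIA, SEA), (SEA, DEN), (SEA, LA), (SEA, MIA)}

ρ[city→city2, sid→sid2]: schema becomes (city2, qty, sid2); tuples unchanged.
Joining Supplier and ρ_{city→city2, sid→sid2}(Supplier) on qty yields {(BOS, 32, 18, BOS, 18), (BOS, 32, 18, LA, 24), (DEN, 22, 20, DEN, 20), (DEN, 22, 20, DEN, 30), (DEN, 22, 20, MIA, 39), (DEN, 22, 20, SEA, 29), (DEN, 22, 30, DEN, 20), (DEN, 22, 30, DEN, 30), (DEN, 22, 30, MIA, 39), (DEN, 22, 30, SEA, 29), (LA, 17, 2, LA, 2), (LA, 17, 2, LA, 9), (LA, 17, 2, MIA, 14), (LA, 17, 2, SEA, 24), (LA, 17, 9, LA, 2), (LA, 17, 9, LA, 9), (LA, 17, 9, MIA, 14), (LA, 17, 9, SEA, 24), (LA, 32, 24, BOS, 18), (LA, 32, 24, LA, 24), (MIA, 17, 14, LA, 2), (MIA, 17, 14, LA, 9), (MIA, 17, 14, MIA, 14), (MIA, 17, 14, SEA, 24), (MIA, 22, 39, DEN, 20), (MIA, 22, 39, DEN, 30), (MIA, 22, 39, MIA, 39), (MIA, 22, 39, SEA, 29), (SEA, 17, 24, LA, 2), (SEA, 17, 24, LA, 9), (SEA, 17, 24, MIA, 14), (SEA, 17, 24, SEA, 24), (SEA, 22, 29, DEN, 20), (SEA, 22, 29, DEN, 30), (SEA, 22, 29, MIA, 39), (SEA, 22, 29, SEA, 29)}.
σ[sid < sid2]: keep tuples satisfying sid < sid2 → {(BOS, 32, 18, LA, 24), (DEN, 22, 20, DEN, 30), (DEN, 22, 20, MIA, 39), (DEN, 22, 20, SEA, 29), (DEN, 22, 30, MIA, 39), (LA, 17, 2, LA, 9), (LA, 17, 2, MIA, 14), (LA, 17, 2, SEA, 24), (LA, 17, 9, MIA, 14), (LA, 17, 9, SEA, 24), (MIA, 17, 14, SEA, 24), (SEA, 22, 29, DEN, 30), (SEA, 22, 29, MIA, 39)}
Keep only column(s) city2, city (3 duplicate(s) eliminated): {(DEN, DEN), (DEN, SEA), (LA, BOS), (LA, LA), (MIA, DEN), (MIA, LA), (MIA, SEA), (SEA, DEN), (SEA, LA), (SEA, MIA)}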